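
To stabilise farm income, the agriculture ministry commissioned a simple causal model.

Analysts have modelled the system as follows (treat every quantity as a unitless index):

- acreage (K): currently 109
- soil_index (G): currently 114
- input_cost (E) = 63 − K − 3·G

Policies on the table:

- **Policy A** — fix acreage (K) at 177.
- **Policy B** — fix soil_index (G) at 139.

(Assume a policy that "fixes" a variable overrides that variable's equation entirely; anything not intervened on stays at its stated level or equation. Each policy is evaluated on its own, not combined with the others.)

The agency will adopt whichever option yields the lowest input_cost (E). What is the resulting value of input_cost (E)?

Policy A (K := 177):
  K = 177
  G = 114
  E = 63 − 177 − 3·114 = -456
Policy B (G := 139):
  K = 109
  G = 139
  E = 63 − 109 − 3·139 = -463
Comparing — Policy A: E=-456, Policy B: E=-463. Lowest is -463 (Policy B).

-463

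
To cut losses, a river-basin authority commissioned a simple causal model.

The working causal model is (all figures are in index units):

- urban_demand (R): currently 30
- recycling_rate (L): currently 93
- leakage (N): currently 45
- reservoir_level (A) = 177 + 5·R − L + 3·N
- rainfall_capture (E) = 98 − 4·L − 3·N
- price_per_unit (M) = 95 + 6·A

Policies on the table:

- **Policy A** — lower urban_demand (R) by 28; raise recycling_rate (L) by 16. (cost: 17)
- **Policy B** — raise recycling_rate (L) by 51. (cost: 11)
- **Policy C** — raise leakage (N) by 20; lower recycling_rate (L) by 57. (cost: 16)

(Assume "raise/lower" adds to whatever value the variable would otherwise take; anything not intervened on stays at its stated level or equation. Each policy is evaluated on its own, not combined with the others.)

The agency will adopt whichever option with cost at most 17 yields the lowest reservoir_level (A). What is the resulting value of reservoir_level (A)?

213

Policy A (R − 28, L + 16):
  R = 30 − 28 = 2
  L = 93 + 16 = 109
  N = 45
  A = 177 + 5·2 − 109 + 3·45 = 213
Policy B (L + 51):
  R = 30
  L = 93 + 51 = 144
  N = 45
  A = 177 + 5·30 − 144 + 3·45 = 318
Policy C (N + 20, L − 57):
  R = 30
  L = 93 − 57 = 36
  N = 45 + 20 = 65
  A = 177 + 5·30 − 36 + 3·65 = 486
Comparing — Policy A: A=213, Policy B: A=318, Policy C: A=486. Lowest is 213 (Policy A).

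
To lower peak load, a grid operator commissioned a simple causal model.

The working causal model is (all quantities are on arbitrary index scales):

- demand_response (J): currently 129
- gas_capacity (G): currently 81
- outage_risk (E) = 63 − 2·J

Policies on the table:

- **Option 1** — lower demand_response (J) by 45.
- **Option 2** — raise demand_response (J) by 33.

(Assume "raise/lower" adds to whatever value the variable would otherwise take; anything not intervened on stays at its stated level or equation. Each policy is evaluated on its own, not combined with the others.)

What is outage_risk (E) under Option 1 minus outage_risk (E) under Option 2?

156

Option 1 (J − 45):
  J = 129 − 45 = 84
  E = 63 − 2·84 = -105
Option 2 (J + 33):
  J = 129 + 33 = 162
  E = 63 − 2·162 = -261
E: -105 − (-261) = 156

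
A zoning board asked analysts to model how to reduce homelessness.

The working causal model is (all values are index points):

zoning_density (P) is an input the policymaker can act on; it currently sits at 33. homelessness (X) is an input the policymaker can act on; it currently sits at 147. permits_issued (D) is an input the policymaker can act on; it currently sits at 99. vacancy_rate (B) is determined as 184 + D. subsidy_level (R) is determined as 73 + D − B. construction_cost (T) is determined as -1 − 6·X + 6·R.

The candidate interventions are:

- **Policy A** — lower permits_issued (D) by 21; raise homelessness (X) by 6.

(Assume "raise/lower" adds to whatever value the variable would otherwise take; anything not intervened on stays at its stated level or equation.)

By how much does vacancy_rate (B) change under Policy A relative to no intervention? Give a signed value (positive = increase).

-21

Baseline:
  D = 99
  B = 184 + 99 = 283
Policy A (D − 21, X + 6):
  D = 99 − 21 = 78
  B = 184 + 78 = 262
Change in B: 262 − 283 = -21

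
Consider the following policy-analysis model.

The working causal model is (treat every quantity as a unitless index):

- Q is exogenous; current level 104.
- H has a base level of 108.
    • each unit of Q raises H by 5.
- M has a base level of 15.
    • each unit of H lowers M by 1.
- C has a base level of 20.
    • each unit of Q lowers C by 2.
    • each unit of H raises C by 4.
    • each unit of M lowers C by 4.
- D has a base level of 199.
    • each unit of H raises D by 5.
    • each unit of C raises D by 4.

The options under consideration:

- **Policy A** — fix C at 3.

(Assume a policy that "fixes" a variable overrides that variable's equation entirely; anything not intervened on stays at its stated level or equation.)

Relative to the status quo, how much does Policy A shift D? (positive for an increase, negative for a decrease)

Baseline:
  Q = 104
  H = 108 + 5·104 = 628
  M = 15 − 628 = -613
  C = 20 − 2·104 + 4·628 − 4·(-613) = 4776
  D = 199 + 5·628 + 4·4776 = 22443
Policy A (C := 3):
  Q = 104
  H = 108 + 5·104 = 628
  M = 15 − 628 = -613
  C = 3
  D = 199 + 5·628 + 4·3 = 3351
Change in D: 3351 − 22443 = -19092

-19092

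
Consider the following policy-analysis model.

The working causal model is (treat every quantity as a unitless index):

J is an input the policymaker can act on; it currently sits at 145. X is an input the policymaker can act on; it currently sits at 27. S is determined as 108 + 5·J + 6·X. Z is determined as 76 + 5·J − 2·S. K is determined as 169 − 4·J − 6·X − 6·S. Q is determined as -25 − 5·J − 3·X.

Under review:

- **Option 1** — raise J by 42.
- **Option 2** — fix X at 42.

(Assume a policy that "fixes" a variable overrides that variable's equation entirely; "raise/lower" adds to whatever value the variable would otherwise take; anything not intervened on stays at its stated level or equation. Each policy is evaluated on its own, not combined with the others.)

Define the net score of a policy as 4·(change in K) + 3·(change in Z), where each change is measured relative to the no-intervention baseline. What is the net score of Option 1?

-6342

Baseline:
  J = 145
  X = 27
  S = 108 + 5·145 + 6·27 = 995
  Z = 76 + 5·145 − 2·995 = -1189
  K = 169 − 4·145 − 6·27 − 6·995 = -6543
Option 1 (J + 42):
  J = 145 + 42 = 187
  X = 27
  S = 108 + 5·187 + 6·27 = 1205
  Z = 76 + 5·187 − 2·1205 = -1399
  K = 169 − 4·187 − 6·27 − 6·1205 = -7971
ΔK = -7971 − (-6543) = -1428; ΔZ = -1399 − (-1189) = -210
Score = 4·(-1428) + 3·(-210) = -6342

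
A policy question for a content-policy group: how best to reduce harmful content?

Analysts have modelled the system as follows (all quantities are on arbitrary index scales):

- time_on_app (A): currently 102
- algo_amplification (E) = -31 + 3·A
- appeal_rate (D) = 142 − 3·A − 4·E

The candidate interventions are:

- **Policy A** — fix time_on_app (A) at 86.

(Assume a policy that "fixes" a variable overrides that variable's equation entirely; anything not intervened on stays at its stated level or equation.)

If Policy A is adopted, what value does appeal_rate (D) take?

Policy A (A := 86):
  A = 86
  E = -31 + 3·86 = 227
  D = 142 − 3·86 − 4·227 = -1024

-1024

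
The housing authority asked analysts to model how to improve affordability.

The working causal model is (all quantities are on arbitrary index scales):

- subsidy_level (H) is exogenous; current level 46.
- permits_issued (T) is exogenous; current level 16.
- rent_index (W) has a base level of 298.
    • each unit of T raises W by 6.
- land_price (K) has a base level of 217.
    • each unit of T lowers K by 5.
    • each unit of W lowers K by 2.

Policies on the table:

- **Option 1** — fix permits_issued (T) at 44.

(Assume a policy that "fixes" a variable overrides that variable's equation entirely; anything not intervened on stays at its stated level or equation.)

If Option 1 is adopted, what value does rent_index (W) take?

Option 1 (T := 44):
  T = 44
  W = 298 + 6·44 = 562

562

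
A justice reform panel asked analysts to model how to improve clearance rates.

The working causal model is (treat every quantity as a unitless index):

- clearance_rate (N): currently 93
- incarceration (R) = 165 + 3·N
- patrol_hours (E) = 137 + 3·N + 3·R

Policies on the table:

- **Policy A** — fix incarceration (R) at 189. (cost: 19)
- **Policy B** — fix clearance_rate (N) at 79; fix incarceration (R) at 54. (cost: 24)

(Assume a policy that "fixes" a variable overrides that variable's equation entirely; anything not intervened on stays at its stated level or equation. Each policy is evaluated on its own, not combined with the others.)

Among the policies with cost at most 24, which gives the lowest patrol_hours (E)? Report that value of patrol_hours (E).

Policy A (R := 189):
  N = 93
  R = 189
  E = 137 + 3·93 + 3·189 = 983
Policy B (N := 79, R := 54):
  N = 79
  R = 54
  E = 137 + 3·79 + 3·54 = 536
Comparing — Policy A: E=983, Policy B: E=536. Lowest is 536 (Policy B).

536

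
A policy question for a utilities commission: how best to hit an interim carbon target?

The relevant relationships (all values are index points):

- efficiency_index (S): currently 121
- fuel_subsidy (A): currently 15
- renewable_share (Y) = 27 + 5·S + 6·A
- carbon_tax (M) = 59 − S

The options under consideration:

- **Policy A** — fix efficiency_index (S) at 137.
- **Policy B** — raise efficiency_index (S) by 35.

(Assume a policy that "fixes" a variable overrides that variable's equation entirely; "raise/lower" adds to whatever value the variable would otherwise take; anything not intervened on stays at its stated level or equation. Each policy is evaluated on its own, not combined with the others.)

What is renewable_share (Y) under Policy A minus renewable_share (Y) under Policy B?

Policy A (S := 137):
  S = 137
  A = 15
  Y = 27 + 5·137 + 6·15 = 802
Policy B (S + 35):
  S = 121 + 35 = 156
  A = 15
  Y = 27 + 5·156 + 6·15 = 897
Y: 802 − 897 = -95

-95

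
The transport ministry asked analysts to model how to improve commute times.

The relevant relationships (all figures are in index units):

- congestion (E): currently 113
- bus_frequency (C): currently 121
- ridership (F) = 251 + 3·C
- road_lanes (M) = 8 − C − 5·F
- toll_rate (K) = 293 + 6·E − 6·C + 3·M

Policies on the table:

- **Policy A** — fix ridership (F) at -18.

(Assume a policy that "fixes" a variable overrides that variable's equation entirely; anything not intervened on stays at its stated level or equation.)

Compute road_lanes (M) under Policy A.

Policy A (F := -18):
  C = 121
  F = -18
  M = 8 − 121 − 5·(-18) = -23

-23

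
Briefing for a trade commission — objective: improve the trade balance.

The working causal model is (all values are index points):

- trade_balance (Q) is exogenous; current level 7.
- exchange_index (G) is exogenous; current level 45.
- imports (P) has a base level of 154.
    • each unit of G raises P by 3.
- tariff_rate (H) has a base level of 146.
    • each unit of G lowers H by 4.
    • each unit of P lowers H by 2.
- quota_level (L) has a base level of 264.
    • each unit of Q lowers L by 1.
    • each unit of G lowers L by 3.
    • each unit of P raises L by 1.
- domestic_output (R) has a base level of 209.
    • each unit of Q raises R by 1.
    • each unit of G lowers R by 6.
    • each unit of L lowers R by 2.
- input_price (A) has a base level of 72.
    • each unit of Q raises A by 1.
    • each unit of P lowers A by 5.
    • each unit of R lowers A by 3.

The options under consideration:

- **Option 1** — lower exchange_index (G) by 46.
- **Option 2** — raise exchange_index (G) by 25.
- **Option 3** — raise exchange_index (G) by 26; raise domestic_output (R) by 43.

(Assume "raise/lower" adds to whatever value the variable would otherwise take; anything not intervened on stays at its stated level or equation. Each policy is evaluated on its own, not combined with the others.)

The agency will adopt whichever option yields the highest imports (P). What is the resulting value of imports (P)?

367

Option 1 (G − 46):
  G = 45 − 46 = -1
  P = 154 + 3·(-1) = 151
Option 2 (G + 25):
  G = 45 + 25 = 70
  P = 154 + 3·70 = 364
Option 3 (G + 26, R + 43):
  G = 45 + 26 = 71
  P = 154 + 3·71 = 367
Comparing — Option 1: P=151, Option 2: P=364, Option 3: P=367. Highest is 367 (Option 3).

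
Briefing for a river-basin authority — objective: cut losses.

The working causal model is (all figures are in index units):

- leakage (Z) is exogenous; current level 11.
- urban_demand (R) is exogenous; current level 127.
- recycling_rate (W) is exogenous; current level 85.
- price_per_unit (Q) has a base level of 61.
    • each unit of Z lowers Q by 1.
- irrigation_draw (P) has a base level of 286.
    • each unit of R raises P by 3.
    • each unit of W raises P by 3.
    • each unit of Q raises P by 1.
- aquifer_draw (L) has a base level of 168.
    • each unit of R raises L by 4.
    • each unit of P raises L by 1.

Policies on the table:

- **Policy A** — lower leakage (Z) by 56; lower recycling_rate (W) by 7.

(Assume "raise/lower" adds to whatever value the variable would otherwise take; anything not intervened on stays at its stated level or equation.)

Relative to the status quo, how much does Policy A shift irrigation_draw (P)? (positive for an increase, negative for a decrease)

35

Baseline:
  Z = 11
  R = 127
  W = 85
  Q = 61 − 11 = 50
  P = 286 + 3·127 + 3·85 + 50 = 972
Policy A (Z − 56, W − 7):
  Z = 11 − 56 = -45
  R = 127
  W = 85 − 7 = 78
  Q = 61 − (-45) = 106
  P = 286 + 3·127 + 3·78 + 106 = 1007
Change in P: 1007 − 972 = 35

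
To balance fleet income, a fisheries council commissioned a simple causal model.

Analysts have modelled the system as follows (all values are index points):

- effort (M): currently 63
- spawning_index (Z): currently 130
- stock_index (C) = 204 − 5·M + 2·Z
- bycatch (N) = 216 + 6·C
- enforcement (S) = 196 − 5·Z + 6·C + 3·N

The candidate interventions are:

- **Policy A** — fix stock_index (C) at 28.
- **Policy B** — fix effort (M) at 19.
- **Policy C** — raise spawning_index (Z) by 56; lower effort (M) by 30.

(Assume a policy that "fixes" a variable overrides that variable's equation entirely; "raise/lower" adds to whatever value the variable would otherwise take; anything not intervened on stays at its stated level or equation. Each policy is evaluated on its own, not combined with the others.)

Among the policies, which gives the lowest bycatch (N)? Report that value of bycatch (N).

384

Policy A (C := 28):
  M = 63
  Z = 130
  C = 28
  N = 216 + 6·28 = 384
Policy B (M := 19):
  M = 19
  Z = 130
  C = 204 − 5·19 + 2·130 = 369
  N = 216 + 6·369 = 2430
Policy C (Z + 56, M − 30):
  M = 63 − 30 = 33
  Z = 130 + 56 = 186
  C = 204 − 5·33 + 2·186 = 411
  N = 216 + 6·411 = 2682
Comparing — Policy A: N=384, Policy B: N=2430, Policy C: N=2682. Lowest is 384 (Policy A).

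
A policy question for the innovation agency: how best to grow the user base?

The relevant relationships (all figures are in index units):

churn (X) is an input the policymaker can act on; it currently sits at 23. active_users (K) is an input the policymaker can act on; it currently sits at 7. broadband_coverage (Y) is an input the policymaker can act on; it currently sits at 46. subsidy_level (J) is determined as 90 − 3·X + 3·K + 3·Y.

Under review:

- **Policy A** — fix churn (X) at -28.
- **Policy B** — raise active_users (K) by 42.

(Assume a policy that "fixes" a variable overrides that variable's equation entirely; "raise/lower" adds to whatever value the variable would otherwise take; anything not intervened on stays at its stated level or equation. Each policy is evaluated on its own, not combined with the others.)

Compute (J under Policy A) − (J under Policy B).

Policy A (X := -28):
  X = -28
  K = 7
  Y = 46
  J = 90 − 3·(-28) + 3·7 + 3·46 = 333
Policy B (K + 42):
  X = 23
  K = 7 + 42 = 49
  Y = 46
  J = 90 − 3·23 + 3·49 + 3·46 = 306
J: 333 − 306 = 27

27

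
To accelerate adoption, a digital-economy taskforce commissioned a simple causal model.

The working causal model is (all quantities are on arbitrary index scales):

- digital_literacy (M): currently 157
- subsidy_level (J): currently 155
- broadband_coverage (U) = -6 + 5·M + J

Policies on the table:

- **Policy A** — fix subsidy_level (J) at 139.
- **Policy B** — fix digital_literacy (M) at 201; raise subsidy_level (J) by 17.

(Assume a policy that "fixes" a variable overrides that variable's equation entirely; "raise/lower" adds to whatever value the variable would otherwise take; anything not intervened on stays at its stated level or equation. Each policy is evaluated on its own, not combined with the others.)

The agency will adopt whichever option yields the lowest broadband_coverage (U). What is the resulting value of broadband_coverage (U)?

Policy A (J := 139):
  M = 157
  J = 139
  U = -6 + 5·157 + 139 = 918
Policy B (M := 201, J + 17):
  M = 201
  J = 155 + 17 = 172
  U = -6 + 5·201 + 172 = 1171
Comparing — Policy A: U=918, Policy B: U=1171. Lowest is 918 (Policy A).

918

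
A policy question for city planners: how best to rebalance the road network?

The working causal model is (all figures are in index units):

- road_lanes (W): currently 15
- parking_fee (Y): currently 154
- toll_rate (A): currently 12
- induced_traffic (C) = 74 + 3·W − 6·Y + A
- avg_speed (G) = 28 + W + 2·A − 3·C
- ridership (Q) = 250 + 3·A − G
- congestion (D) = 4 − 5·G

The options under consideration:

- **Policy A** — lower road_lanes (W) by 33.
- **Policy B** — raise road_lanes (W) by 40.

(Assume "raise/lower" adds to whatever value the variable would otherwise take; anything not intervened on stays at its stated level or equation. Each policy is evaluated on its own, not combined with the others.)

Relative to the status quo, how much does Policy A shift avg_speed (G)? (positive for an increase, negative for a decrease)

Baseline:
  W = 15
  Y = 154
  A = 12
  C = 74 + 3·15 − 6·154 + 12 = -793
  G = 28 + 15 + 2·12 − 3·(-793) = 2446
Policy A (W − 33):
  W = 15 − 33 = -18
  Y = 154
  A = 12
  C = 74 + 3·(-18) − 6·154 + 12 = -892
  G = 28 + (-18) + 2·12 − 3·(-892) = 2710
Change in G: 2710 − 2446 = 264

264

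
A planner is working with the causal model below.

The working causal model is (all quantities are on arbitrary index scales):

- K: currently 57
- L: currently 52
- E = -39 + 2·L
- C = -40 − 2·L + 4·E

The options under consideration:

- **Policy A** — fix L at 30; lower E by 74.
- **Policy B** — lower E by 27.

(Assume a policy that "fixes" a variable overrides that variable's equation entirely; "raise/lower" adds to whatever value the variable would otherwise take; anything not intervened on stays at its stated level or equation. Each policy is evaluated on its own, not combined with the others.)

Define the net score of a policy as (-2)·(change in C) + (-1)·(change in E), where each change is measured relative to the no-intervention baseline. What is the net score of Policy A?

974

Baseline:
  L = 52
  E = -39 + 2·52 = 65
  C = -40 − 2·52 + 4·65 = 116
Policy A (L := 30, E − 74):
  L = 30
  E = -39 + 2·30 (−74 from intervention) = -53
  C = -40 − 2·30 + 4·(-53) = -312
ΔC = -312 − 116 = -428; ΔE = -53 − 65 = -118
Score = (-2)·(-428) + (-1)·(-118) = 974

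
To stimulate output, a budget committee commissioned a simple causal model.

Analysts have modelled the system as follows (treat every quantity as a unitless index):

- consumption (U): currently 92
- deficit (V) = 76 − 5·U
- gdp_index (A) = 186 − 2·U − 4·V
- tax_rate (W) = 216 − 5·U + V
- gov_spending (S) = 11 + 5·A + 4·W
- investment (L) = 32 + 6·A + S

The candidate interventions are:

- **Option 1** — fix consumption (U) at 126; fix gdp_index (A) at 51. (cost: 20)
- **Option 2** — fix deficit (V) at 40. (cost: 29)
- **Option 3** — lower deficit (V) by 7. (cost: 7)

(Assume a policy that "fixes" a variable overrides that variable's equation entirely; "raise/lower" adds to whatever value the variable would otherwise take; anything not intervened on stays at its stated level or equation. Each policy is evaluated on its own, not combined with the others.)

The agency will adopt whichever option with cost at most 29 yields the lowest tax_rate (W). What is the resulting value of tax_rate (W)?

Option 1 (U := 126, A := 51):
  U = 126
  V = 76 − 5·126 = -554
  W = 216 − 5·126 + (-554) = -968
Option 2 (V := 40):
  U = 92
  V = 40
  W = 216 − 5·92 + 40 = -204
Option 3 (V − 7):
  U = 92
  V = 76 − 5·92 (−7 from intervention) = -391
  W = 216 − 5·92 + (-391) = -635
Comparing — Option 1: W=-968, Option 2: W=-204, Option 3: W=-635. Lowest is -968 (Option 1).

-968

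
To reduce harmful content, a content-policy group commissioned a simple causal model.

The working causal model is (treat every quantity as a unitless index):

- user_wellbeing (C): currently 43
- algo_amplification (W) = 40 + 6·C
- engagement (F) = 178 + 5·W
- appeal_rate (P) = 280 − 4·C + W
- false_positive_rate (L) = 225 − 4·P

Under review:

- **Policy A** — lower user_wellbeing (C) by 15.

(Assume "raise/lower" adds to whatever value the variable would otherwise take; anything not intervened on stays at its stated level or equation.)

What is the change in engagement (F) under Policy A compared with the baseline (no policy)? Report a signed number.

-450

Baseline:
  C = 43
  W = 40 + 6·43 = 298
  F = 178 + 5·298 = 1668
Policy A (C − 15):
  C = 43 − 15 = 28
  W = 40 + 6·28 = 208
  F = 178 + 5·208 = 1218
Change in F: 1218 − 1668 = -450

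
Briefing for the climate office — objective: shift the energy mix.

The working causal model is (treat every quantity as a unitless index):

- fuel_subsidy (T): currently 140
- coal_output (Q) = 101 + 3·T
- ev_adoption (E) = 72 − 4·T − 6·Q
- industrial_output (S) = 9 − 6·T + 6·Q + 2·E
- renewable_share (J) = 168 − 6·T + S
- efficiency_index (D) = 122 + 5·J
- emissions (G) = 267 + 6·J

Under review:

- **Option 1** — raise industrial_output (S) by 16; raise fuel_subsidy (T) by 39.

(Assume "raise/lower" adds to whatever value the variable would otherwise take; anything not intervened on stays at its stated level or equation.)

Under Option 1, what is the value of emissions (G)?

Option 1 (S + 16, T + 39):
  T = 140 + 39 = 179
  Q = 101 + 3·179 = 638
  E = 72 − 4·179 − 6·638 = -4472
  S = 9 − 6·179 + 6·638 + 2·(-4472) (+16 from intervention) = -6165
  J = 168 − 6·179 + (-6165) = -7071
  G = 267 + 6·(-7071) = -42159

-42159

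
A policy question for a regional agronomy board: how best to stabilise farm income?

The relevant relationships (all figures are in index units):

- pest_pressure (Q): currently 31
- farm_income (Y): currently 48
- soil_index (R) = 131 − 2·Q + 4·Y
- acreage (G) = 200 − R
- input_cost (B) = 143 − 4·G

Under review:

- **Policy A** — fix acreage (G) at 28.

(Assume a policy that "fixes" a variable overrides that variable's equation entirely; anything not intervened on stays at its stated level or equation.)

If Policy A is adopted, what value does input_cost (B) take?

31

Policy A (G := 28):
  Q = 31
  Y = 48
  R = 131 − 2·31 + 4·48 = 261
  G = 28
  B = 143 − 4·28 = 31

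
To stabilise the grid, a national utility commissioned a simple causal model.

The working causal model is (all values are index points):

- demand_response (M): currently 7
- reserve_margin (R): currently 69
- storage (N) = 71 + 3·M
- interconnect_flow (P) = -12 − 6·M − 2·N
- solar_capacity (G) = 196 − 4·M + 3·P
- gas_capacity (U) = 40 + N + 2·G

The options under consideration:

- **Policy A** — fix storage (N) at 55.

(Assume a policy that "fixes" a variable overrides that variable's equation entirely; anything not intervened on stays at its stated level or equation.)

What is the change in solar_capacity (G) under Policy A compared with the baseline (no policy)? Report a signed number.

222

Baseline:
  M = 7
  N = 71 + 3·7 = 92
  P = -12 − 6·7 − 2·92 = -238
  G = 196 − 4·7 + 3·(-238) = -546
Policy A (N := 55):
  M = 7
  N = 55
  P = -12 − 6·7 − 2·55 = -164
  G = 196 − 4·7 + 3·(-164) = -324
Change in G: -324 − (-546) = 222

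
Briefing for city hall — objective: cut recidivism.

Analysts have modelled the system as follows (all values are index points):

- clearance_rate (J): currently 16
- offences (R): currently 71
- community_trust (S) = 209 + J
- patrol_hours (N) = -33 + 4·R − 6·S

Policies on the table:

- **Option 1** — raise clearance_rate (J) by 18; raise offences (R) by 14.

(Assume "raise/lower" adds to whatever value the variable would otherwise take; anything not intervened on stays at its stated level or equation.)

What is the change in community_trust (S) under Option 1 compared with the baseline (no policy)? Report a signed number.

Baseline:
  J = 16
  S = 209 + 16 = 225
Option 1 (J + 18, R + 14):
  J = 16 + 18 = 34
  S = 209 + 34 = 243
Change in S: 243 − 225 = 18

18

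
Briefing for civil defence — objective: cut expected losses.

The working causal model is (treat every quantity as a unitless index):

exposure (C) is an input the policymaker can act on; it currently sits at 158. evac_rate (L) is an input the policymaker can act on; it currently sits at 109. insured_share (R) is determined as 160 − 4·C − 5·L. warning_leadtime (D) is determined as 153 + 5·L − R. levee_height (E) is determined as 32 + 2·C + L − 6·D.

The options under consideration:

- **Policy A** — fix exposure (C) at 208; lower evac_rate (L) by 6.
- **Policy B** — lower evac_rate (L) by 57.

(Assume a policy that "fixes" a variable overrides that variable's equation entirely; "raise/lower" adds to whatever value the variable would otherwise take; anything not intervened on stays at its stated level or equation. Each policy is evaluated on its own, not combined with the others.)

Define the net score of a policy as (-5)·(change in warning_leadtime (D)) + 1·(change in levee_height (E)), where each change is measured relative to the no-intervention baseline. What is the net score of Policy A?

Baseline:
  C = 158
  L = 109
  R = 160 − 4·158 − 5·109 = -1017
  D = 153 + 5·109 − (-1017) = 1715
  E = 32 + 2·158 + 109 − 6·1715 = -9833
Policy A (C := 208, L − 6):
  C = 208
  L = 109 − 6 = 103
  R = 160 − 4·208 − 5·103 = -1187
  D = 153 + 5·103 − (-1187) = 1855
  E = 32 + 2·208 + 103 − 6·1855 = -10579
ΔD = 1855 − 1715 = 140; ΔE = -10579 − (-9833) = -746
Score = (-5)·140 + 1·(-746) = -1446

-1446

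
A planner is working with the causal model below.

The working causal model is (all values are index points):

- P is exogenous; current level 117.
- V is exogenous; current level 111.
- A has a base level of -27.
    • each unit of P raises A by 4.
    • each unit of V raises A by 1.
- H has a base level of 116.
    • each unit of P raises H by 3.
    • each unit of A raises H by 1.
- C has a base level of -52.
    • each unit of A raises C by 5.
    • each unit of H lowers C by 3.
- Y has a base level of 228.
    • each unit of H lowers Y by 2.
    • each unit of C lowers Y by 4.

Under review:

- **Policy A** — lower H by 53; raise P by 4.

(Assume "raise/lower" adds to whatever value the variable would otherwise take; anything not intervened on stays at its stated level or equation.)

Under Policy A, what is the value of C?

-194

Policy A (H − 53, P + 4):
  P = 117 + 4 = 121
  V = 111
  A = -27 + 4·121 + 111 = 568
  H = 116 + 3·121 + 568 (−53 from intervention) = 994
  C = -52 + 5·568 − 3·994 = -194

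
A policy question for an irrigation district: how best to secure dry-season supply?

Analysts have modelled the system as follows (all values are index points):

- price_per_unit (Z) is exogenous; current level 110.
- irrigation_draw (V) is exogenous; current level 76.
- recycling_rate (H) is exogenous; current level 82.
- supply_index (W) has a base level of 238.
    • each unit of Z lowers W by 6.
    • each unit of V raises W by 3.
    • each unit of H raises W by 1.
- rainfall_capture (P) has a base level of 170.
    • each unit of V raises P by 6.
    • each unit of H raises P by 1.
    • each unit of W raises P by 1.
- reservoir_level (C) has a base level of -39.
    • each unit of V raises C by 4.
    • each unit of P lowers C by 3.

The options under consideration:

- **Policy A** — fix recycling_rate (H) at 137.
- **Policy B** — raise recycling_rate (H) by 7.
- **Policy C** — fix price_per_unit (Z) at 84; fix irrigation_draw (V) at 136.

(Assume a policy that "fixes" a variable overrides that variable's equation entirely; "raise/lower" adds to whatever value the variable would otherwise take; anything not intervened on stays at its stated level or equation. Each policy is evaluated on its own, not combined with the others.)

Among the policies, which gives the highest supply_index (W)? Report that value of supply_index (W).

224

Policy A (H := 137):
  Z = 110
  V = 76
  H = 137
  W = 238 − 6·110 + 3·76 + 137 = -57
Policy B (H + 7):
  Z = 110
  V = 76
  H = 82 + 7 = 89
  W = 238 − 6·110 + 3·76 + 89 = -105
Policy C (Z := 84, V := 136):
  Z = 84
  V = 136
  H = 82
  W = 238 − 6·84 + 3·136 + 82 = 224
Comparing — Policy A: W=-57, Policy B: W=-105, Policy C: W=224. Highest is 224 (Policy C).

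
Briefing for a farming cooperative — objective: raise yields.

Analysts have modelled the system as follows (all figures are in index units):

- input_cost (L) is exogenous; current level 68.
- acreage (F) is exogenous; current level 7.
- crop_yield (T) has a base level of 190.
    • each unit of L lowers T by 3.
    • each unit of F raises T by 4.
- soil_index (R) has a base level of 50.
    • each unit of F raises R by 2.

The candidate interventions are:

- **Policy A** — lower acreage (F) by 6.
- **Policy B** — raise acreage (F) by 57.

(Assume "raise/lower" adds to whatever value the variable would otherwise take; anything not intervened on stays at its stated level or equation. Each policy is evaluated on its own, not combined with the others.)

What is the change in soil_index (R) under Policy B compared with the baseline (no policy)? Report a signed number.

114

Baseline:
  F = 7
  R = 50 + 2·7 = 64
Policy B (F + 57):
  F = 7 + 57 = 64
  R = 50 + 2·64 = 178
Change in R: 178 − 64 = 114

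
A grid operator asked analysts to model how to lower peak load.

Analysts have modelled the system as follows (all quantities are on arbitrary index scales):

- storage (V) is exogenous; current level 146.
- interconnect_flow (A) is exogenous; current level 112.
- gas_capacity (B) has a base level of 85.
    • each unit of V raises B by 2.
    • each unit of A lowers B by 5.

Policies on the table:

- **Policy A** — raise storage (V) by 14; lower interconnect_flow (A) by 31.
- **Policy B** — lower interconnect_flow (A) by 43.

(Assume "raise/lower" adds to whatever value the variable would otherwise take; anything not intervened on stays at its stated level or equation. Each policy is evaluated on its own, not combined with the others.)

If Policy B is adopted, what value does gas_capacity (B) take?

32

Policy B (A − 43):
  V = 146
  A = 112 − 43 = 69
  B = 85 + 2·146 − 5·69 = 32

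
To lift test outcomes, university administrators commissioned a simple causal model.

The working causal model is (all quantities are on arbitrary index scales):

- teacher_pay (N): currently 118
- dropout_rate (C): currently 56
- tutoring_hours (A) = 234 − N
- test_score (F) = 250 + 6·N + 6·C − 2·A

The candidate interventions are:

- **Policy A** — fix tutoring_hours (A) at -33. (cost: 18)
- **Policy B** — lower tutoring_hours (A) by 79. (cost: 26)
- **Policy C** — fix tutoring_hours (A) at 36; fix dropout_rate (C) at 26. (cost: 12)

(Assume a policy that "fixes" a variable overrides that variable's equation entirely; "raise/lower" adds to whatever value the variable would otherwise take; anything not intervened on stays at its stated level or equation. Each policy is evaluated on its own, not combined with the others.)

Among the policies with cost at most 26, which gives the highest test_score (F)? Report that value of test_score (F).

1360

Policy A (A := -33):
  N = 118
  C = 56
  A = -33
  F = 250 + 6·118 + 6·56 − 2·(-33) = 1360
Policy B (A − 79):
  N = 118
  C = 56
  A = 234 − 118 (−79 from intervention) = 37
  F = 250 + 6·118 + 6·56 − 2·37 = 1220
Policy C (A := 36, C := 26):
  N = 118
  C = 26
  A = 36
  F = 250 + 6·118 + 6·26 − 2·36 = 1042
Comparing — Policy A: F=1360, Policy B: F=1220, Policy C: F=1042. Highest is 1360 (Policy A).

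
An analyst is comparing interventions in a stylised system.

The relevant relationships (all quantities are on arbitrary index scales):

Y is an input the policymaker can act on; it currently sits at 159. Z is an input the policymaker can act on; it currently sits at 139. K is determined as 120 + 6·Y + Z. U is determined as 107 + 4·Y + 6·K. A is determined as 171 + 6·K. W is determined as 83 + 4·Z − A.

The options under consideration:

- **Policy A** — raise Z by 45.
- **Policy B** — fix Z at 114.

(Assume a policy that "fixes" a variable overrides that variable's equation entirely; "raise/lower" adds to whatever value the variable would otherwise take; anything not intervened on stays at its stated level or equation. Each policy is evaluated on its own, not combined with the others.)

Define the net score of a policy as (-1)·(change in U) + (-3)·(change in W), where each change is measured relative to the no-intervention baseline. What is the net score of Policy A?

0

Baseline:
  Y = 159
  Z = 139
  K = 120 + 6·159 + 139 = 1213
  U = 107 + 4·159 + 6·1213 = 8021
  A = 171 + 6·1213 = 7449
  W = 83 + 4·139 − 7449 = -6810
Policy A (Z + 45):
  Y = 159
  Z = 139 + 45 = 184
  K = 120 + 6·159 + 184 = 1258
  U = 107 + 4·159 + 6·1258 = 8291
  A = 171 + 6·1258 = 7719
  W = 83 + 4·184 − 7719 = -6900
ΔU = 8291 − 8021 = 270; ΔW = -6900 − (-6810) = -90
Score = (-1)·270 + (-3)·(-90) = 0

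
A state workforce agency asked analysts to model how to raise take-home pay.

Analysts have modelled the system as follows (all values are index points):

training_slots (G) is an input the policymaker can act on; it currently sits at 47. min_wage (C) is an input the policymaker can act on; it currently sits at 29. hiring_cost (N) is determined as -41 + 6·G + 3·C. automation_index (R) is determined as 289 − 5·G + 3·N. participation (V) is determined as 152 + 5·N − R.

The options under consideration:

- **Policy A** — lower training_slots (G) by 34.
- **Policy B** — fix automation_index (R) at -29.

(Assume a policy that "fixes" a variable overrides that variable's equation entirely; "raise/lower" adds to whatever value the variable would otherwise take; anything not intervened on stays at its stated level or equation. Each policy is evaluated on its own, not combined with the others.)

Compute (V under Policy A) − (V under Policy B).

Policy A (G − 34):
  G = 47 − 34 = 13
  C = 29
  N = -41 + 6·13 + 3·29 = 124
  R = 289 − 5·13 + 3·124 = 596
  V = 152 + 5·124 − 596 = 176
Policy B (R := -29):
  G = 47
  C = 29
  N = -41 + 6·47 + 3·29 = 328
  R = -29
  V = 152 + 5·328 − (-29) = 1821
V: 176 − 1821 = -1645

-1645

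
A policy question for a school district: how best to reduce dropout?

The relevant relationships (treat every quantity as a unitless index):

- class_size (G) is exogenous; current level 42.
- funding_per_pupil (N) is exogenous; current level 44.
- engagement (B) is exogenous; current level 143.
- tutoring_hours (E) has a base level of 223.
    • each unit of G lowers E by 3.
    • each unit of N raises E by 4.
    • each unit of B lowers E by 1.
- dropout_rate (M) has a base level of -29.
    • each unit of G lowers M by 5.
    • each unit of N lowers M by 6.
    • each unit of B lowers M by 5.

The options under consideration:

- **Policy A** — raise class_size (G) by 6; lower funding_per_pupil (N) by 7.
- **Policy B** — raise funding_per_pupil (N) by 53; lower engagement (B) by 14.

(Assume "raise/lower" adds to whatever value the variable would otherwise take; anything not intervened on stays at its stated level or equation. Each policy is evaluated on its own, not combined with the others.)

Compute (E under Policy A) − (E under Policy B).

-272

Policy A (G + 6, N − 7):
  G = 42 + 6 = 48
  N = 44 − 7 = 37
  B = 143
  E = 223 − 3·48 + 4·37 − 143 = 84
Policy B (N + 53, B − 14):
  G = 42
  N = 44 + 53 = 97
  B = 143 − 14 = 129
  E = 223 − 3·42 + 4·97 − 129 = 356
E: 84 − 356 = -272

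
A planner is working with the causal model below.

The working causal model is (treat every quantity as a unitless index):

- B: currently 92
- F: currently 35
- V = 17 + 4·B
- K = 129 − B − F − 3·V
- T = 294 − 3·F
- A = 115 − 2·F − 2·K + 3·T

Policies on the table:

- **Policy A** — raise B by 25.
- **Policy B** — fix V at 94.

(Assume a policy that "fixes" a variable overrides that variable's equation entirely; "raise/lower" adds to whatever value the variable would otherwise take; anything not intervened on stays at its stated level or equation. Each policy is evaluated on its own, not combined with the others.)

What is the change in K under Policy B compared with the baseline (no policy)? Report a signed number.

873

Baseline:
  B = 92
  F = 35
  V = 17 + 4·92 = 385
  K = 129 − 92 − 35 − 3·385 = -1153
Policy B (V := 94):
  B = 92
  F = 35
  V = 94
  K = 129 − 92 − 35 − 3·94 = -280
Change in K: -280 − (-1153) = 873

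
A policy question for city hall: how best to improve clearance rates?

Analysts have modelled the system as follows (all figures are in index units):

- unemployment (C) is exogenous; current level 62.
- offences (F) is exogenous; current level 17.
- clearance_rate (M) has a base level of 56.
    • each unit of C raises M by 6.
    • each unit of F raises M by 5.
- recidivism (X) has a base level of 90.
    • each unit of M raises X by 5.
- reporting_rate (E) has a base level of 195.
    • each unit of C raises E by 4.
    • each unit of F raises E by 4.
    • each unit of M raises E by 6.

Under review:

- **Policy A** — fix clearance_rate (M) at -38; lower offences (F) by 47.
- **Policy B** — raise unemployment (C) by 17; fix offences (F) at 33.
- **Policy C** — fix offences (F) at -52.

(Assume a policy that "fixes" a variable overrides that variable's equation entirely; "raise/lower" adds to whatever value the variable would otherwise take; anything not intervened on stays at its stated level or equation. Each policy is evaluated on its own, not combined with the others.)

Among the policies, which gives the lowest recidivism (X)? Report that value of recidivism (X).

-100

Policy A (M := -38, F − 47):
  C = 62
  F = 17 − 47 = -30
  M = -38
  X = 90 + 5·(-38) = -100
Policy B (C + 17, F := 33):
  C = 62 + 17 = 79
  F = 33
  M = 56 + 6·79 + 5·33 = 695
  X = 90 + 5·695 = 3565
Policy C (F := -52):
  C = 62
  F = -52
  M = 56 + 6·62 + 5·(-52) = 168
  X = 90 + 5·168 = 930
Comparing — Policy A: X=-100, Policy B: X=3565, Policy C: X=930. Lowest is -100 (Policy A).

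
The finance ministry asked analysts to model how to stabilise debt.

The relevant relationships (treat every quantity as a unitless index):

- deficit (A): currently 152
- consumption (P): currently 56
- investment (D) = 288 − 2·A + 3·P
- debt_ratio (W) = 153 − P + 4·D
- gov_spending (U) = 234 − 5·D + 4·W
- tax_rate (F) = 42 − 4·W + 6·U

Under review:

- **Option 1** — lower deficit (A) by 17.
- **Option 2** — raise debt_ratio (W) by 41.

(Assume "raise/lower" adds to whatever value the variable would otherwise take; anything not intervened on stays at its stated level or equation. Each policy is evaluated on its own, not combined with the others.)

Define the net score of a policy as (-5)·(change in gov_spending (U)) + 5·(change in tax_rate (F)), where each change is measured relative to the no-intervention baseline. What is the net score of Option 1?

Baseline:
  A = 152
  P = 56
  D = 288 − 2·152 + 3·56 = 152
  W = 153 − 56 + 4·152 = 705
  U = 234 − 5·152 + 4·705 = 2294
  F = 42 − 4·705 + 6·2294 = 10986
Option 1 (A − 17):
  A = 152 − 17 = 135
  P = 56
  D = 288 − 2·135 + 3·56 = 186
  W = 153 − 56 + 4·186 = 841
  U = 234 − 5·186 + 4·841 = 2668
  F = 42 − 4·841 + 6·2668 = 12686
ΔU = 2668 − 2294 = 374; ΔF = 12686 − 10986 = 1700
Score = (-5)·374 + 5·1700 = 6630

6630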